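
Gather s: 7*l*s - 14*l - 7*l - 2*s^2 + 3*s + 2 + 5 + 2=-21*l - 2*s^2 + s*(7*l + 3) + 9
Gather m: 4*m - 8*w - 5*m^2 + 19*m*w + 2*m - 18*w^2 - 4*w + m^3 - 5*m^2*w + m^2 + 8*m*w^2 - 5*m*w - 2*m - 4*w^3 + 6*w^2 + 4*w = m^3 + m^2*(-5*w - 4) + m*(8*w^2 + 14*w + 4) - 4*w^3 - 12*w^2 - 8*w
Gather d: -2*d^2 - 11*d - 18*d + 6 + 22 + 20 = -2*d^2 - 29*d + 48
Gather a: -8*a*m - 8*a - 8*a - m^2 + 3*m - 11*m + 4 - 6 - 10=a*(-8*m - 16) - m^2 - 8*m - 12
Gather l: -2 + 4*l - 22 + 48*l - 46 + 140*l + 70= 192*l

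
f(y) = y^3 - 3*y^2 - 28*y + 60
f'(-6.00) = 116.00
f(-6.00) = -96.00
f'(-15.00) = 737.00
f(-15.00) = -3570.00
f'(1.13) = -30.95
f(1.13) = 25.97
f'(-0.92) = -19.94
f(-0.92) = 82.44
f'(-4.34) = 54.55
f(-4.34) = 43.27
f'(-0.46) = -24.61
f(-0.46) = 72.15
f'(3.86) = -6.46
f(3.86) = -35.27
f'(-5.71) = 104.07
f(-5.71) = -64.10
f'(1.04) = -31.00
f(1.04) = 28.76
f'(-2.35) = 2.67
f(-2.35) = 96.25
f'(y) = 3*y^2 - 6*y - 28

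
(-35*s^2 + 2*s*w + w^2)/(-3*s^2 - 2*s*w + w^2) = (35*s^2 - 2*s*w - w^2)/(3*s^2 + 2*s*w - w^2)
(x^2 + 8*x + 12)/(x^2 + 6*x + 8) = (x + 6)/(x + 4)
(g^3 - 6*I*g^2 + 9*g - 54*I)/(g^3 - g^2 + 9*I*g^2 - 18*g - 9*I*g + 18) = (g^2 - 9*I*g - 18)/(g^2 + g*(-1 + 6*I) - 6*I)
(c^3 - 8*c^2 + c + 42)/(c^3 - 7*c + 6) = (c^3 - 8*c^2 + c + 42)/(c^3 - 7*c + 6)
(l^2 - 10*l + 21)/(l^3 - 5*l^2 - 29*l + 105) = 1/(l + 5)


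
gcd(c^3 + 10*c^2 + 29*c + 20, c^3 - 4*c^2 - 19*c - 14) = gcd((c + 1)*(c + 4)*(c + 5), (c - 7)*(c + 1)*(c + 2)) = c + 1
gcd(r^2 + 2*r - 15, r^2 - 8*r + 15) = r - 3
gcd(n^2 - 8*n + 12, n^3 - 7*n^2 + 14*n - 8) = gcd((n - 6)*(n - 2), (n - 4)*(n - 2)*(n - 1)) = n - 2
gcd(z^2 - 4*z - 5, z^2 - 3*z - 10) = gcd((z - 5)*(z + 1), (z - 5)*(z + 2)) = z - 5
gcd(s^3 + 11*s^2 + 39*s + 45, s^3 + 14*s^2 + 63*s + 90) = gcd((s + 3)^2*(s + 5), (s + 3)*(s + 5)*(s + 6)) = s^2 + 8*s + 15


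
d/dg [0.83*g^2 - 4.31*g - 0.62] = 1.66*g - 4.31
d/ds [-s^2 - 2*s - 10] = -2*s - 2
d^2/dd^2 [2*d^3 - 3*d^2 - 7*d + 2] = 12*d - 6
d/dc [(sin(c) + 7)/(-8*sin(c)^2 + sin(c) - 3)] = (8*sin(c)^2 + 112*sin(c) - 10)*cos(c)/(8*sin(c)^2 - sin(c) + 3)^2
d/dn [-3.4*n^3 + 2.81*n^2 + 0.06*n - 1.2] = -10.2*n^2 + 5.62*n + 0.06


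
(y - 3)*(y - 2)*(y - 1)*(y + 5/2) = y^4 - 7*y^3/2 - 4*y^2 + 43*y/2 - 15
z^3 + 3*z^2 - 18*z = z*(z - 3)*(z + 6)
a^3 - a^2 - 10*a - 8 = (a - 4)*(a + 1)*(a + 2)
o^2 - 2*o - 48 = (o - 8)*(o + 6)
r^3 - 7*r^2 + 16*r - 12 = (r - 3)*(r - 2)^2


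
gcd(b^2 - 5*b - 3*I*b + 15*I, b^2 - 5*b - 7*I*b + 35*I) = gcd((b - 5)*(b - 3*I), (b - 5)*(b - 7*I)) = b - 5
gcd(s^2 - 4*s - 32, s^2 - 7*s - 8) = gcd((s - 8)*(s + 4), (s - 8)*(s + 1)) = s - 8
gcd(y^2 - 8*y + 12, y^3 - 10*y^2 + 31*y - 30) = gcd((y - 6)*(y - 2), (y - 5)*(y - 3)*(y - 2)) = y - 2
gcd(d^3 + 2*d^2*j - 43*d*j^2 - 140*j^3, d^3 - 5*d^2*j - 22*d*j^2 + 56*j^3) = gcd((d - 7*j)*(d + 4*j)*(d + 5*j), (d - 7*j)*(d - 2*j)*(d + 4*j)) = d^2 - 3*d*j - 28*j^2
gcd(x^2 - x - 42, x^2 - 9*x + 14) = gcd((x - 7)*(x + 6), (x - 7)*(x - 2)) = x - 7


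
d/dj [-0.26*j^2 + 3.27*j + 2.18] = 3.27 - 0.52*j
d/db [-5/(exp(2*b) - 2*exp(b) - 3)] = 10*(exp(b) - 1)*exp(b)/(-exp(2*b) + 2*exp(b) + 3)^2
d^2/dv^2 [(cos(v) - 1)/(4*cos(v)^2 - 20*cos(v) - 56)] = (9*sin(v)^4*cos(v) + sin(v)^4 + 143*sin(v)^2 + 897*cos(v)/4 + 105*cos(3*v)/4 - cos(5*v)/2 + 74)/(4*(sin(v)^2 + 5*cos(v) + 13)^3)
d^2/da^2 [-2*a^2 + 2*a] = -4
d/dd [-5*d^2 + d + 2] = 1 - 10*d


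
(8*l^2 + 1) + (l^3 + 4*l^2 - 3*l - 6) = l^3 + 12*l^2 - 3*l - 5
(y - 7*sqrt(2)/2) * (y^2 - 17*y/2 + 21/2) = y^3 - 17*y^2/2 - 7*sqrt(2)*y^2/2 + 21*y/2 + 119*sqrt(2)*y/4 - 147*sqrt(2)/4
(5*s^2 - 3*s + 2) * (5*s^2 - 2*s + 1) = 25*s^4 - 25*s^3 + 21*s^2 - 7*s + 2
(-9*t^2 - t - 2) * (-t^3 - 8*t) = 9*t^5 + t^4 + 74*t^3 + 8*t^2 + 16*t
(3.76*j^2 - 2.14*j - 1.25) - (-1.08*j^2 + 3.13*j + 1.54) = 4.84*j^2 - 5.27*j - 2.79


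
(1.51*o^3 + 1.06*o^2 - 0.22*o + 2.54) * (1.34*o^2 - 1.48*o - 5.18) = 2.0234*o^5 - 0.8144*o^4 - 9.6854*o^3 - 1.7616*o^2 - 2.6196*o - 13.1572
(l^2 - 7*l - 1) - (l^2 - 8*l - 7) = l + 6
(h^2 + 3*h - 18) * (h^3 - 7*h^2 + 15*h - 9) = h^5 - 4*h^4 - 24*h^3 + 162*h^2 - 297*h + 162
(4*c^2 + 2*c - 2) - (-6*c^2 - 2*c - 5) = 10*c^2 + 4*c + 3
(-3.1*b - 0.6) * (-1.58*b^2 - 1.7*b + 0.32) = 4.898*b^3 + 6.218*b^2 + 0.0279999999999999*b - 0.192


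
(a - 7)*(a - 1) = a^2 - 8*a + 7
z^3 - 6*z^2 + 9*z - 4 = (z - 4)*(z - 1)^2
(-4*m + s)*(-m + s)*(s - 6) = 4*m^2*s - 24*m^2 - 5*m*s^2 + 30*m*s + s^3 - 6*s^2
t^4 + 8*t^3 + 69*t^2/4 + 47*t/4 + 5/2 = (t + 1/2)^2*(t + 2)*(t + 5)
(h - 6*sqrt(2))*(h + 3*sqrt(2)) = h^2 - 3*sqrt(2)*h - 36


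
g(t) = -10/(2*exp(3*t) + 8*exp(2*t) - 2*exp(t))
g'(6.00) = 0.00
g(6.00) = 0.00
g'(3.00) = 0.00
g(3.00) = 0.00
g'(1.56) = 0.07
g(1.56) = -0.03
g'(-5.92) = -1861.83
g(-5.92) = 1882.29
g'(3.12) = 0.00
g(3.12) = -0.00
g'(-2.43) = -37.77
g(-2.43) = 88.73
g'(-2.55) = -49.22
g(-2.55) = 93.95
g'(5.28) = 0.00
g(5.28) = -0.00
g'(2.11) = 0.02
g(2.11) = -0.01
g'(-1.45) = 495254.84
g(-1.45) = 3183.51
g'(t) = -10*(-6*exp(3*t) - 16*exp(2*t) + 2*exp(t))/(2*exp(3*t) + 8*exp(2*t) - 2*exp(t))^2 = 5*(3*exp(2*t) + 8*exp(t) - 1)*exp(-t)/(exp(2*t) + 4*exp(t) - 1)^2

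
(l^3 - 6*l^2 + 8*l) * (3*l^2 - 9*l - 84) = 3*l^5 - 27*l^4 - 6*l^3 + 432*l^2 - 672*l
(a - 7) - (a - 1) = -6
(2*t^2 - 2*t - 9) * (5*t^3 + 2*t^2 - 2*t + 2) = 10*t^5 - 6*t^4 - 53*t^3 - 10*t^2 + 14*t - 18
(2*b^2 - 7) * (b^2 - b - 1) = 2*b^4 - 2*b^3 - 9*b^2 + 7*b + 7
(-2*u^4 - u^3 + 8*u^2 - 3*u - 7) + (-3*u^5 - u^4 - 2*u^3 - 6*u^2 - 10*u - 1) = -3*u^5 - 3*u^4 - 3*u^3 + 2*u^2 - 13*u - 8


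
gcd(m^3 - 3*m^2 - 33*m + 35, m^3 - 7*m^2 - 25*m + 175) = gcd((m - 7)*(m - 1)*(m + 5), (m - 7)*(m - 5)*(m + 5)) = m^2 - 2*m - 35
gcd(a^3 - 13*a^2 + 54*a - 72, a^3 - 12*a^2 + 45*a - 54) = a^2 - 9*a + 18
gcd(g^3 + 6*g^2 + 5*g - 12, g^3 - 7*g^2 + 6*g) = g - 1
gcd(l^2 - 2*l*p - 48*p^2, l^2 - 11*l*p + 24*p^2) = -l + 8*p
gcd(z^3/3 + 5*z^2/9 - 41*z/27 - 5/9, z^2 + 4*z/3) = 1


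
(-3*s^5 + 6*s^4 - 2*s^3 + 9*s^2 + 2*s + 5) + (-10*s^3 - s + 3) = -3*s^5 + 6*s^4 - 12*s^3 + 9*s^2 + s + 8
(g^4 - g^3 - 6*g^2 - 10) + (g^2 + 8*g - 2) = g^4 - g^3 - 5*g^2 + 8*g - 12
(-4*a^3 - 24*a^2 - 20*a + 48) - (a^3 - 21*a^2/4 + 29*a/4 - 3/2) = -5*a^3 - 75*a^2/4 - 109*a/4 + 99/2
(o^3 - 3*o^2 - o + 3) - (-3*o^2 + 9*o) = o^3 - 10*o + 3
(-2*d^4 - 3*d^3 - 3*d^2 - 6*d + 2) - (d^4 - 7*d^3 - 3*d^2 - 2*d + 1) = -3*d^4 + 4*d^3 - 4*d + 1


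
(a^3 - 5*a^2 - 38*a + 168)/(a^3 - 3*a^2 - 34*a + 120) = (a - 7)/(a - 5)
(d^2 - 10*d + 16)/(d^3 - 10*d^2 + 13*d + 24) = (d - 2)/(d^2 - 2*d - 3)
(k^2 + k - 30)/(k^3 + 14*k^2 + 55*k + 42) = (k - 5)/(k^2 + 8*k + 7)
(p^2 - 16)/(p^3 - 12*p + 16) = (p - 4)/(p^2 - 4*p + 4)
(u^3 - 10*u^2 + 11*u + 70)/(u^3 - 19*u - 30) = (u - 7)/(u + 3)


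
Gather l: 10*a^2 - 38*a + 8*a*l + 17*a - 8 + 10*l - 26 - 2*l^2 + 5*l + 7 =10*a^2 - 21*a - 2*l^2 + l*(8*a + 15) - 27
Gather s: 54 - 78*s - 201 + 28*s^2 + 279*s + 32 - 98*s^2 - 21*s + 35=-70*s^2 + 180*s - 80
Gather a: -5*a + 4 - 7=-5*a - 3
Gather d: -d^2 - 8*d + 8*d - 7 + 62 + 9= 64 - d^2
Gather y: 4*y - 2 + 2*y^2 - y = 2*y^2 + 3*y - 2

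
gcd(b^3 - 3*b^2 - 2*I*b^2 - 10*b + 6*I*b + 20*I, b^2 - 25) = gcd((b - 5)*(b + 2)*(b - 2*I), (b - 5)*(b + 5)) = b - 5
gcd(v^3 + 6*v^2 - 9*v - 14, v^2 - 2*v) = v - 2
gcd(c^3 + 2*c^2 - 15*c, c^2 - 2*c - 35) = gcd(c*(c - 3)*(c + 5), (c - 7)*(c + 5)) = c + 5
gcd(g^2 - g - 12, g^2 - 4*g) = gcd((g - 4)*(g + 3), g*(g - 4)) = g - 4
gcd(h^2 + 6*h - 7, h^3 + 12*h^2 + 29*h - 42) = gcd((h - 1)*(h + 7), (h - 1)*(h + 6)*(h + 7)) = h^2 + 6*h - 7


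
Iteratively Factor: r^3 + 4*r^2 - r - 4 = (r - 1)*(r^2 + 5*r + 4) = (r - 1)*(r + 4)*(r + 1)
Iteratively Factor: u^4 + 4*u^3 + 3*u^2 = (u + 1)*(u^3 + 3*u^2) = u*(u + 1)*(u^2 + 3*u) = u*(u + 1)*(u + 3)*(u)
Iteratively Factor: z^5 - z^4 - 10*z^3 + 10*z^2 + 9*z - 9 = (z - 1)*(z^4 - 10*z^2 + 9) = (z - 1)*(z + 3)*(z^3 - 3*z^2 - z + 3) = (z - 1)^2*(z + 3)*(z^2 - 2*z - 3) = (z - 1)^2*(z + 1)*(z + 3)*(z - 3)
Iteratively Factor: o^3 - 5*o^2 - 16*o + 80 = (o - 5)*(o^2 - 16) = (o - 5)*(o + 4)*(o - 4)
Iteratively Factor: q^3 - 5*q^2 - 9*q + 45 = (q + 3)*(q^2 - 8*q + 15) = (q - 5)*(q + 3)*(q - 3)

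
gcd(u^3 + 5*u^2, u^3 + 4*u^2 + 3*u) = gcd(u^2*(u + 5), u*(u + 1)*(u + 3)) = u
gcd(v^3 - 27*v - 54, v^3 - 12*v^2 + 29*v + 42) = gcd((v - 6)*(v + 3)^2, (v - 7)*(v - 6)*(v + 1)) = v - 6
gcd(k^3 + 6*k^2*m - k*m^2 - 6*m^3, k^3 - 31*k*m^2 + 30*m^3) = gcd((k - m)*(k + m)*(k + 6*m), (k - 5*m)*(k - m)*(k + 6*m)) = k^2 + 5*k*m - 6*m^2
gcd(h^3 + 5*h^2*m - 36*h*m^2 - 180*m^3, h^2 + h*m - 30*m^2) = h + 6*m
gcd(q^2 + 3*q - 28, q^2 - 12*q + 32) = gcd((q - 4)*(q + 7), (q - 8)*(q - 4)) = q - 4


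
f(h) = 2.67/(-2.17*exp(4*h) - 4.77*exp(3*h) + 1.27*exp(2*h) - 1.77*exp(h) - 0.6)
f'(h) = 2.67*(8.68*exp(4*h) + 14.31*exp(3*h) - 2.54*exp(2*h) + 1.77*exp(h))/(-2.17*exp(4*h) - 4.77*exp(3*h) + 1.27*exp(2*h) - 1.77*exp(h) - 0.6)^2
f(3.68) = -0.00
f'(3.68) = 0.00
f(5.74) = -0.00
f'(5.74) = 0.00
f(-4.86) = -4.35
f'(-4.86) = 0.10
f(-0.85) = -1.70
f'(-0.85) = 1.84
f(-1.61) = -2.83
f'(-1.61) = 1.14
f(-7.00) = -4.44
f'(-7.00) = 0.01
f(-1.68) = -2.90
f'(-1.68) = 1.09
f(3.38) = -0.00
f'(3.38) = 0.00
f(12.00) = 0.00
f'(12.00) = 0.00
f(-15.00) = -4.45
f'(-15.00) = 0.00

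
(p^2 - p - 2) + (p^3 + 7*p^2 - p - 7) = p^3 + 8*p^2 - 2*p - 9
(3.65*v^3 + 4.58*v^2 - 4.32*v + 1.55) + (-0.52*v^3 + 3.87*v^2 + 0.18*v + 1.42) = 3.13*v^3 + 8.45*v^2 - 4.14*v + 2.97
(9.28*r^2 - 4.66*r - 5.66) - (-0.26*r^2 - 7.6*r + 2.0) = 9.54*r^2 + 2.94*r - 7.66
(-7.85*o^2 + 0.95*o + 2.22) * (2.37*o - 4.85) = -18.6045*o^3 + 40.324*o^2 + 0.653900000000002*o - 10.767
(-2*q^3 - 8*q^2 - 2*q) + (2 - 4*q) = -2*q^3 - 8*q^2 - 6*q + 2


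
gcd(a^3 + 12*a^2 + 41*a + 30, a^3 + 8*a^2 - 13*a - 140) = a + 5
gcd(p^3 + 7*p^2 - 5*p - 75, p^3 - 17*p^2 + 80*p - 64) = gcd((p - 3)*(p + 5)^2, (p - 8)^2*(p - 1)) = 1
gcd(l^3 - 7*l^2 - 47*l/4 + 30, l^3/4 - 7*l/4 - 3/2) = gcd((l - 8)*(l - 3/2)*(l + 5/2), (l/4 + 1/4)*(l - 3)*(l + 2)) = 1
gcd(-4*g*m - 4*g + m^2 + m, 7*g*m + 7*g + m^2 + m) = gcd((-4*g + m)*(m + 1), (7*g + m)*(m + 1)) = m + 1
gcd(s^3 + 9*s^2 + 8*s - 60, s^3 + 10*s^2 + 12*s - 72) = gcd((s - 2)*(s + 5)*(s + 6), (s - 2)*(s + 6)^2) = s^2 + 4*s - 12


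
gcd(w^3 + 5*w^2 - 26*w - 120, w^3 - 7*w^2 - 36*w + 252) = w + 6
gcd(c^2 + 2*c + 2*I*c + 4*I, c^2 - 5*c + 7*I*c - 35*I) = 1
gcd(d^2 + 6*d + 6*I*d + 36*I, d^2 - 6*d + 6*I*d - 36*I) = d + 6*I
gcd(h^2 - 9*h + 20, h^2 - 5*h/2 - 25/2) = h - 5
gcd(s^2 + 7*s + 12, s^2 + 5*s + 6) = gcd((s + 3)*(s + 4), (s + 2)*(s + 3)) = s + 3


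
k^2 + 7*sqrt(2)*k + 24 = (k + 3*sqrt(2))*(k + 4*sqrt(2))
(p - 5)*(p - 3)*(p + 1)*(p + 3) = p^4 - 4*p^3 - 14*p^2 + 36*p + 45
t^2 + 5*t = t*(t + 5)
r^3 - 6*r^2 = r^2*(r - 6)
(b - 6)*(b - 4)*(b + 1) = b^3 - 9*b^2 + 14*b + 24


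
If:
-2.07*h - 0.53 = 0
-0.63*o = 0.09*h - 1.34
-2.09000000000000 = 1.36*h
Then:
No Solution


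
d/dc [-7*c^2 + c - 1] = 1 - 14*c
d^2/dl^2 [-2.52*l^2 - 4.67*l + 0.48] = -5.04000000000000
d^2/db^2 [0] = 0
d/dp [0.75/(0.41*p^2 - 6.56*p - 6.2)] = (4.92 - 0.615*p)/(-0.41*p^2 + 6.56*p + 6.2)^2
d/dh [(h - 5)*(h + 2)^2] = (h + 2)*(3*h - 8)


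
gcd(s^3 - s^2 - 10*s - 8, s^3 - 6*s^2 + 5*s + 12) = s^2 - 3*s - 4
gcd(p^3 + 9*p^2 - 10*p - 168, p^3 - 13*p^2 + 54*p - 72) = p - 4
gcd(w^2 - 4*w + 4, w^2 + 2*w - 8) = w - 2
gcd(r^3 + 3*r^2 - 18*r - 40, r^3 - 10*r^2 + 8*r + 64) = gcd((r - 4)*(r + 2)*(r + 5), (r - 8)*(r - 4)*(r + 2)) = r^2 - 2*r - 8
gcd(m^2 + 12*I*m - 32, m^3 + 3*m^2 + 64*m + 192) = m + 8*I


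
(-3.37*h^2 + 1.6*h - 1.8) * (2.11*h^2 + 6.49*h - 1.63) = -7.1107*h^4 - 18.4953*h^3 + 12.0791*h^2 - 14.29*h + 2.934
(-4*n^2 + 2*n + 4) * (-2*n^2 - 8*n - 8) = 8*n^4 + 28*n^3 + 8*n^2 - 48*n - 32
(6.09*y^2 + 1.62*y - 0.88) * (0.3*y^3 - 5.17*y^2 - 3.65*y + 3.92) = 1.827*y^5 - 30.9993*y^4 - 30.8679*y^3 + 22.5094*y^2 + 9.5624*y - 3.4496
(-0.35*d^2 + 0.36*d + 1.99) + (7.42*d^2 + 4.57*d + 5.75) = 7.07*d^2 + 4.93*d + 7.74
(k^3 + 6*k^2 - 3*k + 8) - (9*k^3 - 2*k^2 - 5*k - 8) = -8*k^3 + 8*k^2 + 2*k + 16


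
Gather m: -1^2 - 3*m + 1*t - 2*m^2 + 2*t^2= -2*m^2 - 3*m + 2*t^2 + t - 1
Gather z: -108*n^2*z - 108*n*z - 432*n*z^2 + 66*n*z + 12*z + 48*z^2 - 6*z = z^2*(48 - 432*n) + z*(-108*n^2 - 42*n + 6)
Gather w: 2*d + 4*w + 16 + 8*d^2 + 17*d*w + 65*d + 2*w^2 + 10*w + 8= 8*d^2 + 67*d + 2*w^2 + w*(17*d + 14) + 24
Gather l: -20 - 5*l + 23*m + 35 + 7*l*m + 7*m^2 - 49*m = l*(7*m - 5) + 7*m^2 - 26*m + 15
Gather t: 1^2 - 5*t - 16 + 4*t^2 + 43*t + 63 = 4*t^2 + 38*t + 48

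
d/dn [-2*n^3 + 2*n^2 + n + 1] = -6*n^2 + 4*n + 1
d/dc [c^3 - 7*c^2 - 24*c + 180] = 3*c^2 - 14*c - 24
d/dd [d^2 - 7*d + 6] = 2*d - 7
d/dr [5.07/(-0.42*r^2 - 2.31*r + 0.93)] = (4.2588*r + 11.7117)/(0.42*r^2 + 2.31*r - 0.93)^2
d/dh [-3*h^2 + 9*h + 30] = 9 - 6*h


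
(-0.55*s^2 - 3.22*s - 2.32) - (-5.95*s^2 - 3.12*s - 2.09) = 5.4*s^2 - 0.1*s - 0.23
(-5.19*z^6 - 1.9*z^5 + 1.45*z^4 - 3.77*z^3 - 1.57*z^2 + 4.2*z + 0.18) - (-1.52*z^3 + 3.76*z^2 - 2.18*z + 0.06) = -5.19*z^6 - 1.9*z^5 + 1.45*z^4 - 2.25*z^3 - 5.33*z^2 + 6.38*z + 0.12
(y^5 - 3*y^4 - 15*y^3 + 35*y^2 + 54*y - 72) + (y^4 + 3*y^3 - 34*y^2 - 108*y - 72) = y^5 - 2*y^4 - 12*y^3 + y^2 - 54*y - 144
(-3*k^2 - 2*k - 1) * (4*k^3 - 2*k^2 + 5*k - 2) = -12*k^5 - 2*k^4 - 15*k^3 - 2*k^2 - k + 2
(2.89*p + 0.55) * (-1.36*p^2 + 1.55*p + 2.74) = -3.9304*p^3 + 3.7315*p^2 + 8.7711*p + 1.507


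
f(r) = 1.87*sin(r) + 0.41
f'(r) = 1.87*cos(r)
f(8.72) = 1.62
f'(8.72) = -1.42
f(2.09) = 2.03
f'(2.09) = -0.93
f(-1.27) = -1.38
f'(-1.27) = 0.55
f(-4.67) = 2.28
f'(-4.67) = -0.08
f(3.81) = -0.75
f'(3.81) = -1.47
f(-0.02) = 0.37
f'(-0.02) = 1.87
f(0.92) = 1.90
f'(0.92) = 1.13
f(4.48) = -1.41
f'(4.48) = -0.43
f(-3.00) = 0.15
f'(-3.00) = -1.85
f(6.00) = -0.11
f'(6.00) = 1.80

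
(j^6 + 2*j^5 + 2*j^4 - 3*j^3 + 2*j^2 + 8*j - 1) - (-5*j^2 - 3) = j^6 + 2*j^5 + 2*j^4 - 3*j^3 + 7*j^2 + 8*j + 2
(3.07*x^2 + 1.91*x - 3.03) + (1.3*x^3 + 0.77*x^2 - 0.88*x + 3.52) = 1.3*x^3 + 3.84*x^2 + 1.03*x + 0.49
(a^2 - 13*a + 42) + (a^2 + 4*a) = 2*a^2 - 9*a + 42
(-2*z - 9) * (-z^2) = 2*z^3 + 9*z^2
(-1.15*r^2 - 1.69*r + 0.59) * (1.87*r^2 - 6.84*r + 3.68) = -2.1505*r^4 + 4.7057*r^3 + 8.4309*r^2 - 10.2548*r + 2.1712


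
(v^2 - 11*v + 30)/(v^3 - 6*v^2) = (v - 5)/v^2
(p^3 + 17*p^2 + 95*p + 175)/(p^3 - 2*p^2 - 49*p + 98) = (p^2 + 10*p + 25)/(p^2 - 9*p + 14)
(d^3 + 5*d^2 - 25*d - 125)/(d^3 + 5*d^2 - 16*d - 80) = (d^2 - 25)/(d^2 - 16)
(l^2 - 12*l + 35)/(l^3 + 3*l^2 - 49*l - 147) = (l - 5)/(l^2 + 10*l + 21)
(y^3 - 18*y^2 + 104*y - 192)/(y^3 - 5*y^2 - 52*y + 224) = (y - 6)/(y + 7)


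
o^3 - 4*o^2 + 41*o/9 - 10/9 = (o - 2)*(o - 5/3)*(o - 1/3)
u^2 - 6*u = u*(u - 6)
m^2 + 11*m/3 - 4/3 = (m - 1/3)*(m + 4)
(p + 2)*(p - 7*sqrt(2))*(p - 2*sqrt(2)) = p^3 - 9*sqrt(2)*p^2 + 2*p^2 - 18*sqrt(2)*p + 28*p + 56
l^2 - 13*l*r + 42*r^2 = (l - 7*r)*(l - 6*r)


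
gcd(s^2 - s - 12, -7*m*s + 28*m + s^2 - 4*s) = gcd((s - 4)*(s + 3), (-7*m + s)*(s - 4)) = s - 4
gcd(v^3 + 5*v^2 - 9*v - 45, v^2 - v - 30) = v + 5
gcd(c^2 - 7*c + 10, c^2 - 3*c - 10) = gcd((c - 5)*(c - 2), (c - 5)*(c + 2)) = c - 5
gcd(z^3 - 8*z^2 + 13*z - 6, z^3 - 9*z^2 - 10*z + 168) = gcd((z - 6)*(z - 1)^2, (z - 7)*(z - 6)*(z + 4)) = z - 6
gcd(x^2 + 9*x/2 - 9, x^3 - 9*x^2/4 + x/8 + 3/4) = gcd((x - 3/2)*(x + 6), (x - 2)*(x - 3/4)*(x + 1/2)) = 1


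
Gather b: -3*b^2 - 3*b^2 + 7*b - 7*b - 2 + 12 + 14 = 24 - 6*b^2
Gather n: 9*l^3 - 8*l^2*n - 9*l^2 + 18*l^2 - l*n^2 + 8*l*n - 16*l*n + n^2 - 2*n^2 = 9*l^3 + 9*l^2 + n^2*(-l - 1) + n*(-8*l^2 - 8*l)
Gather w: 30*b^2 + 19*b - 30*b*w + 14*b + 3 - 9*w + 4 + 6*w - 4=30*b^2 + 33*b + w*(-30*b - 3) + 3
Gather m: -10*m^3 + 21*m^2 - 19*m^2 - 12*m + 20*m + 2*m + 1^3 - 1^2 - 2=-10*m^3 + 2*m^2 + 10*m - 2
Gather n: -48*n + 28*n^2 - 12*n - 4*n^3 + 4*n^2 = -4*n^3 + 32*n^2 - 60*n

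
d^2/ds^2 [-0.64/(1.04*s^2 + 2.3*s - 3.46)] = (1.384448*s^2 + 3.06176*s - 0.64*(2.08*s + 2.3)*(4.16*s + 4.6) - 4.605952)/(1.04*s^2 + 2.3*s - 3.46)^3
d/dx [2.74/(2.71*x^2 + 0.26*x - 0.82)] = (-14.8508*x - 0.7124)/(2.71*x^2 + 0.26*x - 0.82)^2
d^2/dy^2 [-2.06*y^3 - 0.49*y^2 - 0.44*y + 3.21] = -12.36*y - 0.98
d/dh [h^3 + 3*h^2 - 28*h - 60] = 3*h^2 + 6*h - 28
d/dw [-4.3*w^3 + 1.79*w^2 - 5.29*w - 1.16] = -12.9*w^2 + 3.58*w - 5.29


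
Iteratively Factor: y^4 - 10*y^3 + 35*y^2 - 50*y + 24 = (y - 1)*(y^3 - 9*y^2 + 26*y - 24) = (y - 3)*(y - 1)*(y^2 - 6*y + 8) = (y - 4)*(y - 3)*(y - 1)*(y - 2)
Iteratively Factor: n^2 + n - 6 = (n - 2)*(n + 3)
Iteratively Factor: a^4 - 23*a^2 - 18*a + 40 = (a - 1)*(a^3 + a^2 - 22*a - 40) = (a - 1)*(a + 4)*(a^2 - 3*a - 10) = (a - 5)*(a - 1)*(a + 4)*(a + 2)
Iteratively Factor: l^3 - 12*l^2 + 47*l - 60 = (l - 4)*(l^2 - 8*l + 15) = (l - 5)*(l - 4)*(l - 3)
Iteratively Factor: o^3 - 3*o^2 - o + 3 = (o - 1)*(o^2 - 2*o - 3) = (o - 3)*(o - 1)*(o + 1)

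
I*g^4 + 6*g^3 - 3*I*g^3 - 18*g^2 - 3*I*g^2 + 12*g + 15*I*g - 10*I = (g - 2)*(g - 1)*(g - 5*I)*(I*g + 1)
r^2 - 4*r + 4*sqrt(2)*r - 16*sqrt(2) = (r - 4)*(r + 4*sqrt(2))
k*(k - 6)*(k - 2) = k^3 - 8*k^2 + 12*k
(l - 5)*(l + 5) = l^2 - 25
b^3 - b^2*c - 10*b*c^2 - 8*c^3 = (b - 4*c)*(b + c)*(b + 2*c)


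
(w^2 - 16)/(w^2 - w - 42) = (16 - w^2)/(-w^2 + w + 42)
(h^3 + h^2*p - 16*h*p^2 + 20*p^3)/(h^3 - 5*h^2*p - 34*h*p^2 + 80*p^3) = (-h + 2*p)/(-h + 8*p)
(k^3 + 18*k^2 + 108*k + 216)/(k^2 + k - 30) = (k^2 + 12*k + 36)/(k - 5)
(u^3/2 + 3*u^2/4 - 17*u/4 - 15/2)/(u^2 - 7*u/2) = (2*u^3 + 3*u^2 - 17*u - 30)/(2*u*(2*u - 7))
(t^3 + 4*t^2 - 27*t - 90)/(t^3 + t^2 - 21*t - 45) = (t + 6)/(t + 3)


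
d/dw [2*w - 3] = 2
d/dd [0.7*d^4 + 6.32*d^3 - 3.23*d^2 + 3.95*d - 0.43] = 2.8*d^3 + 18.96*d^2 - 6.46*d + 3.95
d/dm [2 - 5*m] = -5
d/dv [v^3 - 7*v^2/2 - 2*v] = 3*v^2 - 7*v - 2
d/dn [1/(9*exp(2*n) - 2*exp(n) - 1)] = (2 - 18*exp(n))*exp(n)/(-9*exp(2*n) + 2*exp(n) + 1)^2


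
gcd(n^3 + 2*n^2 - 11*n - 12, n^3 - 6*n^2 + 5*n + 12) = n^2 - 2*n - 3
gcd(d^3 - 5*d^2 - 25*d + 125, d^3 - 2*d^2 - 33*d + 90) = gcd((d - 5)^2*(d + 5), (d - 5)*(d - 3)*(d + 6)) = d - 5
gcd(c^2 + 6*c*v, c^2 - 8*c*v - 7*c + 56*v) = 1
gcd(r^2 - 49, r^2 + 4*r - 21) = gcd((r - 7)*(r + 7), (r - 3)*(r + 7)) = r + 7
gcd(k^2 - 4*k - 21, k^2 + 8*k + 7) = 1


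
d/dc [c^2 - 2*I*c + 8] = 2*c - 2*I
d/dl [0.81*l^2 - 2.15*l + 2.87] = 1.62*l - 2.15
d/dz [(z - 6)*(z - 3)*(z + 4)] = 3*z^2 - 10*z - 18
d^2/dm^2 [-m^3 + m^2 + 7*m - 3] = 2 - 6*m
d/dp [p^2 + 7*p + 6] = 2*p + 7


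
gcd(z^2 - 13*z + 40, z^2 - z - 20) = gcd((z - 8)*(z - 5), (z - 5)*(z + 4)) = z - 5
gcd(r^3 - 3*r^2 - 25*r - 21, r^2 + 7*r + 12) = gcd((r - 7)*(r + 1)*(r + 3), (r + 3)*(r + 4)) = r + 3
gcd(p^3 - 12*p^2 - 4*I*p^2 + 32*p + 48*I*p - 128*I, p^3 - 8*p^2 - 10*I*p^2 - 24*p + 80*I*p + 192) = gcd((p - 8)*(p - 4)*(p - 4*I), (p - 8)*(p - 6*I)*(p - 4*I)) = p^2 + p*(-8 - 4*I) + 32*I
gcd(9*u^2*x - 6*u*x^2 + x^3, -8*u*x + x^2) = x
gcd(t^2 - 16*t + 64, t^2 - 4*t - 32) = t - 8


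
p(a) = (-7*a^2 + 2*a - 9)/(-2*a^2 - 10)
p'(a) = 4*a*(-7*a^2 + 2*a - 9)/(-2*a^2 - 10)^2 + (2 - 14*a)/(-2*a^2 - 10)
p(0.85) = 1.08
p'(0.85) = 0.54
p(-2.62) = 2.63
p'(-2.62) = -0.47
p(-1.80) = 2.14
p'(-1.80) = -0.72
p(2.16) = 1.93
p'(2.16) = 0.60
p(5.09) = 2.91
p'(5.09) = 0.16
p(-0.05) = 0.91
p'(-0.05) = -0.25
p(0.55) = 0.94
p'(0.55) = 0.34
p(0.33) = 0.89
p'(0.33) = 0.14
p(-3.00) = 2.79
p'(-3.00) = -0.38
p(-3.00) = 2.79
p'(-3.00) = -0.38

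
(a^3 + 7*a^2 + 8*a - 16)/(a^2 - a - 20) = (a^2 + 3*a - 4)/(a - 5)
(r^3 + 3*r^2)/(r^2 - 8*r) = r*(r + 3)/(r - 8)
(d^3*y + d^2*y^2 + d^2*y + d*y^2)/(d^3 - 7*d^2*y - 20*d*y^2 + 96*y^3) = d*y*(d^2 + d*y + d + y)/(d^3 - 7*d^2*y - 20*d*y^2 + 96*y^3)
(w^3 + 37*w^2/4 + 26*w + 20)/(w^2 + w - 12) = (w^2 + 21*w/4 + 5)/(w - 3)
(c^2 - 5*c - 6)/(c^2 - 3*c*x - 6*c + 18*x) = (-c - 1)/(-c + 3*x)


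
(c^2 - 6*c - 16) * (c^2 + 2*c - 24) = c^4 - 4*c^3 - 52*c^2 + 112*c + 384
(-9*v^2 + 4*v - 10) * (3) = -27*v^2 + 12*v - 30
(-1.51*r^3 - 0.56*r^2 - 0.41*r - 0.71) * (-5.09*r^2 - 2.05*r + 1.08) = 7.6859*r^5 + 5.9459*r^4 + 1.6041*r^3 + 3.8496*r^2 + 1.0127*r - 0.7668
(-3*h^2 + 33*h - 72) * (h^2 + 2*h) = -3*h^4 + 27*h^3 - 6*h^2 - 144*h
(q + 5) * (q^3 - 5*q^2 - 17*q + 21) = q^4 - 42*q^2 - 64*q + 105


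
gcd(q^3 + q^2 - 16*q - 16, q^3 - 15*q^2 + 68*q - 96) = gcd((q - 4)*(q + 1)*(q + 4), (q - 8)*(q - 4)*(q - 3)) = q - 4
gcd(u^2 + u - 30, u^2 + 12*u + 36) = u + 6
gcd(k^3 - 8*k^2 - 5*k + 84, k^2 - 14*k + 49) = k - 7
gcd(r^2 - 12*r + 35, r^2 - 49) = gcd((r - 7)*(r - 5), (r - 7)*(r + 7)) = r - 7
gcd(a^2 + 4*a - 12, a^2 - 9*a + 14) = a - 2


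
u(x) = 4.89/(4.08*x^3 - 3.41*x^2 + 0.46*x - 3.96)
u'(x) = 4.89*(-12.24*x^2 + 6.82*x - 0.46)/(4.08*x^3 - 3.41*x^2 + 0.46*x - 3.96)^2 = (-59.8536*x^2 + 33.3498*x - 2.2494)/(4.08*x^3 - 3.41*x^2 + 0.46*x - 3.96)^2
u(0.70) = -1.25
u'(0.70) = -0.54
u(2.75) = 0.09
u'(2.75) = -0.11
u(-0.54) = -0.84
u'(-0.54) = -1.10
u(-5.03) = -0.01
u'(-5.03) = -0.00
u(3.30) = 0.05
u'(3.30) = -0.05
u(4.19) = 0.02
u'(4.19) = -0.02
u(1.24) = -5.73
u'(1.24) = -72.61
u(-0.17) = -1.18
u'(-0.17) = -0.56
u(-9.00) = -0.00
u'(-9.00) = -0.00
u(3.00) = 0.06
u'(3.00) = -0.07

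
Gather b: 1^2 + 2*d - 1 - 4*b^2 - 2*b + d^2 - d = -4*b^2 - 2*b + d^2 + d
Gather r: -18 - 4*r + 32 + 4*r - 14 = 0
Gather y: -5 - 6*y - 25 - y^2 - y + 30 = -y^2 - 7*y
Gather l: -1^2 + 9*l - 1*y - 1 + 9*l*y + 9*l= l*(9*y + 18) - y - 2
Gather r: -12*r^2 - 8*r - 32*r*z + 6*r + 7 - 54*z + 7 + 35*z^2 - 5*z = -12*r^2 + r*(-32*z - 2) + 35*z^2 - 59*z + 14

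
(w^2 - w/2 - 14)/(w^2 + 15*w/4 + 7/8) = 4*(w - 4)/(4*w + 1)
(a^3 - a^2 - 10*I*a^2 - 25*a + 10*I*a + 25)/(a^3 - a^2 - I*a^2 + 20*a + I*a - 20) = (a - 5*I)/(a + 4*I)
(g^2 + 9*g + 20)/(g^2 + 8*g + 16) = (g + 5)/(g + 4)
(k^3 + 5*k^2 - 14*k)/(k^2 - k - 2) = k*(k + 7)/(k + 1)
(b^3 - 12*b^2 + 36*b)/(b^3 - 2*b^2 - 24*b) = (b - 6)/(b + 4)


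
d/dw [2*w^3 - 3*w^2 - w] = 6*w^2 - 6*w - 1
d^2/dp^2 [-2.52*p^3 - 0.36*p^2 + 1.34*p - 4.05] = -15.12*p - 0.72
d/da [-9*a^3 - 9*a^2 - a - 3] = -27*a^2 - 18*a - 1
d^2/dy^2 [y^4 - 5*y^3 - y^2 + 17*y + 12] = 12*y^2 - 30*y - 2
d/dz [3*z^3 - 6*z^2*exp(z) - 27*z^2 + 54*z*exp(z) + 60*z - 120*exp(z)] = -6*z^2*exp(z) + 9*z^2 + 42*z*exp(z) - 54*z - 66*exp(z) + 60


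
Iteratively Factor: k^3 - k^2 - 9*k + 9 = (k - 3)*(k^2 + 2*k - 3) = (k - 3)*(k - 1)*(k + 3)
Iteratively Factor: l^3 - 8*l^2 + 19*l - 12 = (l - 3)*(l^2 - 5*l + 4) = (l - 3)*(l - 1)*(l - 4)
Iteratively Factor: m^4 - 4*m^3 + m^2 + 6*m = (m - 3)*(m^3 - m^2 - 2*m) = (m - 3)*(m + 1)*(m^2 - 2*m) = (m - 3)*(m - 2)*(m + 1)*(m)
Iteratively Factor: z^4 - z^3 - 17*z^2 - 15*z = (z)*(z^3 - z^2 - 17*z - 15) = z*(z - 5)*(z^2 + 4*z + 3) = z*(z - 5)*(z + 3)*(z + 1)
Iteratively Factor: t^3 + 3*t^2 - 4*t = (t)*(t^2 + 3*t - 4) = t*(t + 4)*(t - 1)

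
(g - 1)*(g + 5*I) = g^2 - g + 5*I*g - 5*I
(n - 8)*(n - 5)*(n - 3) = n^3 - 16*n^2 + 79*n - 120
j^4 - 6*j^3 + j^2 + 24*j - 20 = (j - 5)*(j - 2)*(j - 1)*(j + 2)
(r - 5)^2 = r^2 - 10*r + 25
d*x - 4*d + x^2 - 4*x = (d + x)*(x - 4)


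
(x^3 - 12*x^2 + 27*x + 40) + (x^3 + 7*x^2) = 2*x^3 - 5*x^2 + 27*x + 40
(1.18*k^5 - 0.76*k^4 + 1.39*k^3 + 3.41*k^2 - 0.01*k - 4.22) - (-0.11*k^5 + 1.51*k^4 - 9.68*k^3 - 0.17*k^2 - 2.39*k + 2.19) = 1.29*k^5 - 2.27*k^4 + 11.07*k^3 + 3.58*k^2 + 2.38*k - 6.41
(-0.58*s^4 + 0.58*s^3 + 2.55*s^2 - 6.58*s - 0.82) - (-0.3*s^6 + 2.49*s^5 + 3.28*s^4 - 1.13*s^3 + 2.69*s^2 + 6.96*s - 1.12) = 0.3*s^6 - 2.49*s^5 - 3.86*s^4 + 1.71*s^3 - 0.14*s^2 - 13.54*s + 0.3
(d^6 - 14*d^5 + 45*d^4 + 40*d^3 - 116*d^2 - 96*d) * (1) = d^6 - 14*d^5 + 45*d^4 + 40*d^3 - 116*d^2 - 96*d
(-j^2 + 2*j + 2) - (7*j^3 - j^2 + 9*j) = -7*j^3 - 7*j + 2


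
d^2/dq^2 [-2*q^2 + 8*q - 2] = -4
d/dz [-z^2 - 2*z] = -2*z - 2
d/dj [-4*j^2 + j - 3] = 1 - 8*j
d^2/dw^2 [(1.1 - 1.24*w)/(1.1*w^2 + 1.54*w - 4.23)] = (-(1.24*w - 1.1)*(2.2*w + 1.54)*(4.4*w + 3.08) + (8.184*w + 1.3992)*(1.1*w^2 + 1.54*w - 4.23))/(1.1*w^2 + 1.54*w - 4.23)^3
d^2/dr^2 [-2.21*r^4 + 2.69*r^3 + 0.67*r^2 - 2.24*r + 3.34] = -26.52*r^2 + 16.14*r + 1.34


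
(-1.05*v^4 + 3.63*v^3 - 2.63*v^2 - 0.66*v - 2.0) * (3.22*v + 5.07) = -3.381*v^5 + 6.3651*v^4 + 9.9355*v^3 - 15.4593*v^2 - 9.7862*v - 10.14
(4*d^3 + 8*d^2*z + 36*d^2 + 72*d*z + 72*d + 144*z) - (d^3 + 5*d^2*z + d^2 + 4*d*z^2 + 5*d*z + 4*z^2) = 3*d^3 + 3*d^2*z + 35*d^2 - 4*d*z^2 + 67*d*z + 72*d - 4*z^2 + 144*z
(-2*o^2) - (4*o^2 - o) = -6*o^2 + o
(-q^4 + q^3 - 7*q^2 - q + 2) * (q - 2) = -q^5 + 3*q^4 - 9*q^3 + 13*q^2 + 4*q - 4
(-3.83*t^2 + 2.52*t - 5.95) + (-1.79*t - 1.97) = -3.83*t^2 + 0.73*t - 7.92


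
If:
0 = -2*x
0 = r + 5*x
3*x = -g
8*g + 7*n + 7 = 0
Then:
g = 0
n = -1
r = 0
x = 0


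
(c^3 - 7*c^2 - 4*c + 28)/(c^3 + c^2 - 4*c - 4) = (c - 7)/(c + 1)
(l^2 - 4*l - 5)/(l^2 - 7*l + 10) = (l + 1)/(l - 2)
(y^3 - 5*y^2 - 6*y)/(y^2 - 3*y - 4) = y*(y - 6)/(y - 4)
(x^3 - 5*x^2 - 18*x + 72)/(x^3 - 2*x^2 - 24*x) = (x - 3)/x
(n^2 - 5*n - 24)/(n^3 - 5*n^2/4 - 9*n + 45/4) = 4*(n - 8)/(4*n^2 - 17*n + 15)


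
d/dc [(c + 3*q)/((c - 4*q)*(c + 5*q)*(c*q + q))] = (-(c + 1)*(c - 4*q)*(c + 3*q) + (c + 1)*(c - 4*q)*(c + 5*q) - (c + 1)*(c + 3*q)*(c + 5*q) - (c - 4*q)*(c + 3*q)*(c + 5*q))/(q*(c + 1)^2*(c - 4*q)^2*(c + 5*q)^2)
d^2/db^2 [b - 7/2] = 0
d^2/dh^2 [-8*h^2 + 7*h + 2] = -16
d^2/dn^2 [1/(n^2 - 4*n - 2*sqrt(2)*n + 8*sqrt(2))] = 2*(-n^2 + 2*sqrt(2)*n + 4*n + 4*(-n + sqrt(2) + 2)^2 - 8*sqrt(2))/(n^2 - 4*n - 2*sqrt(2)*n + 8*sqrt(2))^3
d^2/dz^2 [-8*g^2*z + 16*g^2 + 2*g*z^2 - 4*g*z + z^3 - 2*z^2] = 4*g + 6*z - 4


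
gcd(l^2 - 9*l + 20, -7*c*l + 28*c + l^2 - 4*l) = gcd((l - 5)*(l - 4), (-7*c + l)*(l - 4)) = l - 4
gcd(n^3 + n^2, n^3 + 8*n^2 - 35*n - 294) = 1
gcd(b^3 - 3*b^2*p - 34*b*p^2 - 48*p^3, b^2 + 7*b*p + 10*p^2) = b + 2*p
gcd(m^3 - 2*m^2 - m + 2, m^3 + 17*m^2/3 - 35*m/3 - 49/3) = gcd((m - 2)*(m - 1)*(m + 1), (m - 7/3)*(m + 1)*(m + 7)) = m + 1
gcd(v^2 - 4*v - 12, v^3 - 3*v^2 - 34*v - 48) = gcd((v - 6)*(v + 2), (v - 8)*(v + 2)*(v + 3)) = v + 2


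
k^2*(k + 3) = k^3 + 3*k^2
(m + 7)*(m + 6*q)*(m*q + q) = m^3*q + 6*m^2*q^2 + 8*m^2*q + 48*m*q^2 + 7*m*q + 42*q^2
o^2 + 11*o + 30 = (o + 5)*(o + 6)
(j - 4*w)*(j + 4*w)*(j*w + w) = j^3*w + j^2*w - 16*j*w^3 - 16*w^3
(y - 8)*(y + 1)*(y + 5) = y^3 - 2*y^2 - 43*y - 40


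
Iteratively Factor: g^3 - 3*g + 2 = (g - 1)*(g^2 + g - 2) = (g - 1)^2*(g + 2)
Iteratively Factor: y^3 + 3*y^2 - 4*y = (y)*(y^2 + 3*y - 4) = y*(y - 1)*(y + 4)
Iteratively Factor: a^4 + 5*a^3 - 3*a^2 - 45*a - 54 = (a + 3)*(a^3 + 2*a^2 - 9*a - 18) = (a + 2)*(a + 3)*(a^2 - 9) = (a - 3)*(a + 2)*(a + 3)*(a + 3)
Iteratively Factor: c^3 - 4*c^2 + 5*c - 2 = (c - 1)*(c^2 - 3*c + 2) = (c - 1)^2*(c - 2)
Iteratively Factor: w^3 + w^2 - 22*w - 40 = (w + 4)*(w^2 - 3*w - 10) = (w - 5)*(w + 4)*(w + 2)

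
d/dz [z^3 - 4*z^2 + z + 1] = 3*z^2 - 8*z + 1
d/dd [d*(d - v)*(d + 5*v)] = 3*d^2 + 8*d*v - 5*v^2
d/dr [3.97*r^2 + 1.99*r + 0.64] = 7.94*r + 1.99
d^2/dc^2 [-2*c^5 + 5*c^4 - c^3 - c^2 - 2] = -40*c^3 + 60*c^2 - 6*c - 2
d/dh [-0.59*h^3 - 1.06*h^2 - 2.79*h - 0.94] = -1.77*h^2 - 2.12*h - 2.79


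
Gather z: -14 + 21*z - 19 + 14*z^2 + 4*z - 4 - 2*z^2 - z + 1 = 12*z^2 + 24*z - 36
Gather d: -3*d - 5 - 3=-3*d - 8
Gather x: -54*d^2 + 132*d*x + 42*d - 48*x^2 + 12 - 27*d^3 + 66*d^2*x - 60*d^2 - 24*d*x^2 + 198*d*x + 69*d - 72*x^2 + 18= -27*d^3 - 114*d^2 + 111*d + x^2*(-24*d - 120) + x*(66*d^2 + 330*d) + 30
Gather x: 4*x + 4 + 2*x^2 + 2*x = 2*x^2 + 6*x + 4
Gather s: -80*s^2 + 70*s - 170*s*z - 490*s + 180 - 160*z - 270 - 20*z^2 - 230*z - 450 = -80*s^2 + s*(-170*z - 420) - 20*z^2 - 390*z - 540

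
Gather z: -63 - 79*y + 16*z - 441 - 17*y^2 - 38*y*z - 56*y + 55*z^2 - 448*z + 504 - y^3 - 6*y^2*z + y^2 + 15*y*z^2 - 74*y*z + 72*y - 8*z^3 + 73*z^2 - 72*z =-y^3 - 16*y^2 - 63*y - 8*z^3 + z^2*(15*y + 128) + z*(-6*y^2 - 112*y - 504)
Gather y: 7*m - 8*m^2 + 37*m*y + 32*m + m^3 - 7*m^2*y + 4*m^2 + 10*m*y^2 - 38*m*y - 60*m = m^3 - 4*m^2 + 10*m*y^2 - 21*m + y*(-7*m^2 - m)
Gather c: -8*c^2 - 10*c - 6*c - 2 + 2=-8*c^2 - 16*c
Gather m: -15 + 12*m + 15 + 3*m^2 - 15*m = 3*m^2 - 3*m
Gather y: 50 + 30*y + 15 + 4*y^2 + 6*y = 4*y^2 + 36*y + 65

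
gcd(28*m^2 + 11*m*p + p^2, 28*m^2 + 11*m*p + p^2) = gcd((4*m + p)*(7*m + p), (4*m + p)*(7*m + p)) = 28*m^2 + 11*m*p + p^2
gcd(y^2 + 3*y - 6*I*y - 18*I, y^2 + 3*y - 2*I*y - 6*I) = y + 3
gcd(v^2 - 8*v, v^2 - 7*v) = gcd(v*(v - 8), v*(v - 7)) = v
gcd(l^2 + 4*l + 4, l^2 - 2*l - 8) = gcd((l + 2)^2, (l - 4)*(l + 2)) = l + 2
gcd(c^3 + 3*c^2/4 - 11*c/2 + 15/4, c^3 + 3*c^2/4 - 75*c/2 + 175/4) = c - 5/4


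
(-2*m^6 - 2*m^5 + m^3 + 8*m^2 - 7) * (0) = 0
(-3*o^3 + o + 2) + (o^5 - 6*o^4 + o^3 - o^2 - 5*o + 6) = o^5 - 6*o^4 - 2*o^3 - o^2 - 4*o + 8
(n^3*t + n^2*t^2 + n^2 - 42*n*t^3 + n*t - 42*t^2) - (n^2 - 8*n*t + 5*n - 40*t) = n^3*t + n^2*t^2 - 42*n*t^3 + 9*n*t - 5*n - 42*t^2 + 40*t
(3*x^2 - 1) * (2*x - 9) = 6*x^3 - 27*x^2 - 2*x + 9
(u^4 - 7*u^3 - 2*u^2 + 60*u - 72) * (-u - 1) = -u^5 + 6*u^4 + 9*u^3 - 58*u^2 + 12*u + 72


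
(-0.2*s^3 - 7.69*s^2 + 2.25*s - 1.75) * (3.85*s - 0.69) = -0.77*s^4 - 29.4685*s^3 + 13.9686*s^2 - 8.29*s + 1.2075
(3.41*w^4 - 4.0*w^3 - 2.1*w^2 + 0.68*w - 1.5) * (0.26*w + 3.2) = 0.8866*w^5 + 9.872*w^4 - 13.346*w^3 - 6.5432*w^2 + 1.786*w - 4.8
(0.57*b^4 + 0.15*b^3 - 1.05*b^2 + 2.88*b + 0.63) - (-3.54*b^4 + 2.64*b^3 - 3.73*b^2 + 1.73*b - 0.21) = 4.11*b^4 - 2.49*b^3 + 2.68*b^2 + 1.15*b + 0.84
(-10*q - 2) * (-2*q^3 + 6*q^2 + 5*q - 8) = 20*q^4 - 56*q^3 - 62*q^2 + 70*q + 16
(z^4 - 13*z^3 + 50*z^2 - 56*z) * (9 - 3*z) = -3*z^5 + 48*z^4 - 267*z^3 + 618*z^2 - 504*z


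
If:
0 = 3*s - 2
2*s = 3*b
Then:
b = 4/9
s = 2/3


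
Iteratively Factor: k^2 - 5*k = (k)*(k - 5)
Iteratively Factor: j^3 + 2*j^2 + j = (j)*(j^2 + 2*j + 1) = j*(j + 1)*(j + 1)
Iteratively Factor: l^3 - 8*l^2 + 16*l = (l)*(l^2 - 8*l + 16) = l*(l - 4)*(l - 4)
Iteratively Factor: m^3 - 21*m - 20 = (m + 1)*(m^2 - m - 20) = (m + 1)*(m + 4)*(m - 5)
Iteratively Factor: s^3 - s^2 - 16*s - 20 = (s + 2)*(s^2 - 3*s - 10) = (s + 2)^2*(s - 5)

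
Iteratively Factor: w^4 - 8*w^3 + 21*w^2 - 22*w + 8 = (w - 1)*(w^3 - 7*w^2 + 14*w - 8) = (w - 2)*(w - 1)*(w^2 - 5*w + 4) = (w - 2)*(w - 1)^2*(w - 4)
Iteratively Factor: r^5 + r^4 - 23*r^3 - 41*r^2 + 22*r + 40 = (r + 1)*(r^4 - 23*r^2 - 18*r + 40) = (r - 1)*(r + 1)*(r^3 + r^2 - 22*r - 40) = (r - 5)*(r - 1)*(r + 1)*(r^2 + 6*r + 8) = (r - 5)*(r - 1)*(r + 1)*(r + 2)*(r + 4)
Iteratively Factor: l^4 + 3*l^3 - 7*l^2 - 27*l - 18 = (l + 3)*(l^3 - 7*l - 6) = (l + 2)*(l + 3)*(l^2 - 2*l - 3) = (l - 3)*(l + 2)*(l + 3)*(l + 1)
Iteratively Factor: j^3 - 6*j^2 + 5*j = (j - 5)*(j^2 - j) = (j - 5)*(j - 1)*(j)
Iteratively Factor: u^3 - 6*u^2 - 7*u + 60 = (u - 4)*(u^2 - 2*u - 15) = (u - 5)*(u - 4)*(u + 3)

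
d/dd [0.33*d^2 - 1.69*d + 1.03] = 0.66*d - 1.69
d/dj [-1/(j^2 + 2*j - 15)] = 2*(j + 1)/(j^2 + 2*j - 15)^2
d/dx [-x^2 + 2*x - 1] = 2 - 2*x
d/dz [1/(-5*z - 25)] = 1/(5*(z + 5)^2)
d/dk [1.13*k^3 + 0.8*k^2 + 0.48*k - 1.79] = 3.39*k^2 + 1.6*k + 0.48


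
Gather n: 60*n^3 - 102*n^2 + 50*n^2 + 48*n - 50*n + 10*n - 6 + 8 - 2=60*n^3 - 52*n^2 + 8*n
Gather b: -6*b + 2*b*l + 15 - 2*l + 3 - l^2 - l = b*(2*l - 6) - l^2 - 3*l + 18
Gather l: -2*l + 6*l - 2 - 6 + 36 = 4*l + 28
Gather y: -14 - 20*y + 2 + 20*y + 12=0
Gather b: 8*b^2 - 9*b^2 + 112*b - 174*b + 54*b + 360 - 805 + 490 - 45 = -b^2 - 8*b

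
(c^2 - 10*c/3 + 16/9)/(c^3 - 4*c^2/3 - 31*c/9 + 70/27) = 3*(3*c - 8)/(9*c^2 - 6*c - 35)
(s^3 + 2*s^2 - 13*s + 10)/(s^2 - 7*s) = (s^3 + 2*s^2 - 13*s + 10)/(s*(s - 7))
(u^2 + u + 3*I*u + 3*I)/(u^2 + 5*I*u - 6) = (u + 1)/(u + 2*I)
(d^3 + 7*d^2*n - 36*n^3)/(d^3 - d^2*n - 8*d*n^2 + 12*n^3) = (d + 6*n)/(d - 2*n)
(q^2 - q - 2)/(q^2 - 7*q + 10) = (q + 1)/(q - 5)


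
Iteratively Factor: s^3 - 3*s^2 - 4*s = (s)*(s^2 - 3*s - 4) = s*(s - 4)*(s + 1)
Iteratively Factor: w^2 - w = (w - 1)*(w)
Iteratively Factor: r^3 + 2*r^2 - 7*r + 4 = (r - 1)*(r^2 + 3*r - 4) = (r - 1)*(r + 4)*(r - 1)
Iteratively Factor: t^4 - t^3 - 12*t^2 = (t)*(t^3 - t^2 - 12*t) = t*(t - 4)*(t^2 + 3*t) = t*(t - 4)*(t + 3)*(t)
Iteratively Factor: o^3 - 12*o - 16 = (o + 2)*(o^2 - 2*o - 8) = (o - 4)*(o + 2)*(o + 2)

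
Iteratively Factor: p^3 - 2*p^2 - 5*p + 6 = (p - 3)*(p^2 + p - 2) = (p - 3)*(p - 1)*(p + 2)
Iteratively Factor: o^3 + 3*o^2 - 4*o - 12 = (o + 3)*(o^2 - 4) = (o + 2)*(o + 3)*(o - 2)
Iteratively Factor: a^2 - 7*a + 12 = (a - 4)*(a - 3)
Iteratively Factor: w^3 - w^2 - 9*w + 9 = (w - 1)*(w^2 - 9) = (w - 3)*(w - 1)*(w + 3)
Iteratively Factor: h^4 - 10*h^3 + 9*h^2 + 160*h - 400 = (h - 5)*(h^3 - 5*h^2 - 16*h + 80) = (h - 5)*(h - 4)*(h^2 - h - 20) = (h - 5)^2*(h - 4)*(h + 4)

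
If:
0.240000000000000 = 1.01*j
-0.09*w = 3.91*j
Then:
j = 0.24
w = -10.32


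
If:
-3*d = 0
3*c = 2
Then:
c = 2/3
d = 0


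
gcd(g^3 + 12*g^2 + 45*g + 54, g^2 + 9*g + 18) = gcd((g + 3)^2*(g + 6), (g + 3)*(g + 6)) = g^2 + 9*g + 18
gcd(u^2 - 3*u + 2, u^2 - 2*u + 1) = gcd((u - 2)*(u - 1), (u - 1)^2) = u - 1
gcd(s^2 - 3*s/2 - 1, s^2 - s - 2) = s - 2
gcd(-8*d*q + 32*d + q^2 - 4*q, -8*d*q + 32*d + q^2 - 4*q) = -8*d*q + 32*d + q^2 - 4*q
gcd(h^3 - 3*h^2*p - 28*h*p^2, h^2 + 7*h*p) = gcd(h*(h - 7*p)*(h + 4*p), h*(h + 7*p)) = h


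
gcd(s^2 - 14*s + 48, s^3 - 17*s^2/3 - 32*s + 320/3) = s - 8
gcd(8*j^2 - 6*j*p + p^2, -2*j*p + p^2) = -2*j + p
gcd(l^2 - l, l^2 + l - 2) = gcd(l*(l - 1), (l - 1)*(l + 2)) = l - 1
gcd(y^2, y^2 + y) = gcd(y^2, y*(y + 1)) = y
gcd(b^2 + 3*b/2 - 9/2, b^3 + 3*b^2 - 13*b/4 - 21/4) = b - 3/2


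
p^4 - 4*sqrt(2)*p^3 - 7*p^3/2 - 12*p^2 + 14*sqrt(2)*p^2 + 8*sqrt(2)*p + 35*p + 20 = (p - 4)*(p + 1/2)*(p - 5*sqrt(2))*(p + sqrt(2))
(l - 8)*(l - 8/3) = l^2 - 32*l/3 + 64/3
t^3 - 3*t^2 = t^2*(t - 3)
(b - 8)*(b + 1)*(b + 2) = b^3 - 5*b^2 - 22*b - 16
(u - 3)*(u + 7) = u^2 + 4*u - 21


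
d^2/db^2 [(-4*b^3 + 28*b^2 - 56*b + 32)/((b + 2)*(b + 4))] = 96*(-7*b^3 - 24*b^2 + 24*b + 112)/(b^6 + 18*b^5 + 132*b^4 + 504*b^3 + 1056*b^2 + 1152*b + 512)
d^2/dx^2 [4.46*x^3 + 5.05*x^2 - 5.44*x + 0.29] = 26.76*x + 10.1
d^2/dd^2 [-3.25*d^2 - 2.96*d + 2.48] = -6.50000000000000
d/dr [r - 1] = 1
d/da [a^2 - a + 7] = 2*a - 1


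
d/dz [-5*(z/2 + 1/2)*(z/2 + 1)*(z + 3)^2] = -5*z^3 - 135*z^2/4 - 145*z/2 - 195/4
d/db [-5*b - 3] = -5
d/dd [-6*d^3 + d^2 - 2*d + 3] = -18*d^2 + 2*d - 2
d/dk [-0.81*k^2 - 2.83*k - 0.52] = -1.62*k - 2.83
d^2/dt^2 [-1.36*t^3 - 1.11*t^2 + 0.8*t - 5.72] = -8.16*t - 2.22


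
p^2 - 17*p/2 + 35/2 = (p - 5)*(p - 7/2)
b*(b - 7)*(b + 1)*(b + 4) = b^4 - 2*b^3 - 31*b^2 - 28*b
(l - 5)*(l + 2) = l^2 - 3*l - 10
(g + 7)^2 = g^2 + 14*g + 49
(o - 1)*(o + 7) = o^2 + 6*o - 7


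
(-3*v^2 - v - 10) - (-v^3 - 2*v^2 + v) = v^3 - v^2 - 2*v - 10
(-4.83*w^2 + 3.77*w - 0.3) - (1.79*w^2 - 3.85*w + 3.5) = -6.62*w^2 + 7.62*w - 3.8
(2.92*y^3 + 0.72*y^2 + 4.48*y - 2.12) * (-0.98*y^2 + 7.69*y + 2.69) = -2.8616*y^5 + 21.7492*y^4 + 9.0012*y^3 + 38.4656*y^2 - 4.2516*y - 5.7028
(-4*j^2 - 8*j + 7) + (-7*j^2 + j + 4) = -11*j^2 - 7*j + 11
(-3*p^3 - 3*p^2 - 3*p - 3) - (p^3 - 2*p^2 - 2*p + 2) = -4*p^3 - p^2 - p - 5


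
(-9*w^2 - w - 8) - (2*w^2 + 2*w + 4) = -11*w^2 - 3*w - 12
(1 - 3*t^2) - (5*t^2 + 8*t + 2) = -8*t^2 - 8*t - 1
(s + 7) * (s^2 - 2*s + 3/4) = s^3 + 5*s^2 - 53*s/4 + 21/4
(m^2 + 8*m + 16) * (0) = 0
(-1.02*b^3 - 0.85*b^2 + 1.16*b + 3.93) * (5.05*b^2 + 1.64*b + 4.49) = -5.151*b^5 - 5.9653*b^4 - 0.115800000000001*b^3 + 17.9324*b^2 + 11.6536*b + 17.6457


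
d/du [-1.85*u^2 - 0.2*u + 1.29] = -3.7*u - 0.2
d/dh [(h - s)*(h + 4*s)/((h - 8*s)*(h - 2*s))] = s*(-13*h^2 + 40*h*s + 8*s^2)/(h^4 - 20*h^3*s + 132*h^2*s^2 - 320*h*s^3 + 256*s^4)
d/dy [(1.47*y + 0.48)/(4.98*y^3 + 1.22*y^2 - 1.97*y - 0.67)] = (7.3206*y^3 + 1.7934*y^2 - 2.8959*y - (1.47*y + 0.48)*(14.94*y^2 + 2.44*y - 1.97) - 0.9849)/(4.98*y^3 + 1.22*y^2 - 1.97*y - 0.67)^2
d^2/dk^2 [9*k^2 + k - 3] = 18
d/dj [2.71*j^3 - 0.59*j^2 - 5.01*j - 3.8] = 8.13*j^2 - 1.18*j - 5.01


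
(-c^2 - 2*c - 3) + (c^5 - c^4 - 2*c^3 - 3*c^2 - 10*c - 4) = c^5 - c^4 - 2*c^3 - 4*c^2 - 12*c - 7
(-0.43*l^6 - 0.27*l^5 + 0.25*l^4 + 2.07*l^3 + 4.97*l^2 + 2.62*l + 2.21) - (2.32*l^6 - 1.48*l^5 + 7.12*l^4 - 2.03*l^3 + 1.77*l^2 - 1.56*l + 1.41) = -2.75*l^6 + 1.21*l^5 - 6.87*l^4 + 4.1*l^3 + 3.2*l^2 + 4.18*l + 0.8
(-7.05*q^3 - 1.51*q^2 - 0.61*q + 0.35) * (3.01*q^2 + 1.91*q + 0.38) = -21.2205*q^5 - 18.0106*q^4 - 7.3992*q^3 - 0.6854*q^2 + 0.4367*q + 0.133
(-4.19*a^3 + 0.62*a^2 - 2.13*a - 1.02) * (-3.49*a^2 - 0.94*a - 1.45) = 14.6231*a^5 + 1.7748*a^4 + 12.9264*a^3 + 4.663*a^2 + 4.0473*a + 1.479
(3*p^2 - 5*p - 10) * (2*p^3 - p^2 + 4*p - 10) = 6*p^5 - 13*p^4 - 3*p^3 - 40*p^2 + 10*p + 100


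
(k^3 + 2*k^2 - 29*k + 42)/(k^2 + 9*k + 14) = (k^2 - 5*k + 6)/(k + 2)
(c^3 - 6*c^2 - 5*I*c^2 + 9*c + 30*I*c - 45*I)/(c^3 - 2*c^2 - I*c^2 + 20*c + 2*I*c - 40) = (c^2 - 6*c + 9)/(c^2 + c*(-2 + 4*I) - 8*I)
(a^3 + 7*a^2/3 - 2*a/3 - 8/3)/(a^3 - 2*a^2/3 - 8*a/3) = (a^2 + a - 2)/(a*(a - 2))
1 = 1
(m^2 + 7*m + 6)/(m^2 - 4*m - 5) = (m + 6)/(m - 5)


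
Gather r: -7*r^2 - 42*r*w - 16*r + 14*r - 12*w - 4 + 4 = -7*r^2 + r*(-42*w - 2) - 12*w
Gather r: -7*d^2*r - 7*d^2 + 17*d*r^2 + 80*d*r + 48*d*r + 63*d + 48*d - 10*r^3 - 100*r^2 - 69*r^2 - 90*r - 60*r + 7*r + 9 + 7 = -7*d^2 + 111*d - 10*r^3 + r^2*(17*d - 169) + r*(-7*d^2 + 128*d - 143) + 16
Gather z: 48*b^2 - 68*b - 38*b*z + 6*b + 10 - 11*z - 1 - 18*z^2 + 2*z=48*b^2 - 62*b - 18*z^2 + z*(-38*b - 9) + 9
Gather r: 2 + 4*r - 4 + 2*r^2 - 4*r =2*r^2 - 2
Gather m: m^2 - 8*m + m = m^2 - 7*m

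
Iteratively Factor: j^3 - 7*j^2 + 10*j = (j - 2)*(j^2 - 5*j) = j*(j - 2)*(j - 5)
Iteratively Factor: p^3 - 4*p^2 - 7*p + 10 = (p - 5)*(p^2 + p - 2) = (p - 5)*(p + 2)*(p - 1)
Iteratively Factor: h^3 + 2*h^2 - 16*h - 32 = (h + 4)*(h^2 - 2*h - 8) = (h + 2)*(h + 4)*(h - 4)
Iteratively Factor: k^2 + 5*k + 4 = (k + 4)*(k + 1)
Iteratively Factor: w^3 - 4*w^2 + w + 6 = (w - 3)*(w^2 - w - 2) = (w - 3)*(w + 1)*(w - 2)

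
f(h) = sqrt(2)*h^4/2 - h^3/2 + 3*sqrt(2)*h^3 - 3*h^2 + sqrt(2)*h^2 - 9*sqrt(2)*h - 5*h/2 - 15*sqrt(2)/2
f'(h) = 2*sqrt(2)*h^3 - 3*h^2/2 + 9*sqrt(2)*h^2 - 6*h + 2*sqrt(2)*h - 9*sqrt(2) - 5/2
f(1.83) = -12.92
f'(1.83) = 33.90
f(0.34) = -15.81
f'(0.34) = -14.90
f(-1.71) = -1.87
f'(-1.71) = 8.88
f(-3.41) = -29.91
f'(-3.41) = 13.99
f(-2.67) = -16.55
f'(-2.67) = 19.45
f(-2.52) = -13.68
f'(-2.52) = 18.80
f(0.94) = -22.66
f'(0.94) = -5.94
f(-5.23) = 19.30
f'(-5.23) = -96.15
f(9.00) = 7091.61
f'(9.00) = 2927.61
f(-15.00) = 23026.88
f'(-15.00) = -6987.31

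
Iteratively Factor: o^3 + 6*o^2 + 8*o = (o + 4)*(o^2 + 2*o) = (o + 2)*(o + 4)*(o)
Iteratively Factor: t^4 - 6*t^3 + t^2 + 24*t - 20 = (t + 2)*(t^3 - 8*t^2 + 17*t - 10) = (t - 5)*(t + 2)*(t^2 - 3*t + 2) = (t - 5)*(t - 2)*(t + 2)*(t - 1)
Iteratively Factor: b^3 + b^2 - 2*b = (b + 2)*(b^2 - b) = b*(b + 2)*(b - 1)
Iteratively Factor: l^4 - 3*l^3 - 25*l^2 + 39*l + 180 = (l + 3)*(l^3 - 6*l^2 - 7*l + 60) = (l - 4)*(l + 3)*(l^2 - 2*l - 15) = (l - 4)*(l + 3)^2*(l - 5)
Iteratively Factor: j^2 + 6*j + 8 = (j + 4)*(j + 2)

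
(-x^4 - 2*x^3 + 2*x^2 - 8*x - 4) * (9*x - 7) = -9*x^5 - 11*x^4 + 32*x^3 - 86*x^2 + 20*x + 28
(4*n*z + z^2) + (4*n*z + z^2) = 8*n*z + 2*z^2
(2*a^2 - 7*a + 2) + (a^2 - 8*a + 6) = 3*a^2 - 15*a + 8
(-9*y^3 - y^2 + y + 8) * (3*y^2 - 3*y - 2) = -27*y^5 + 24*y^4 + 24*y^3 + 23*y^2 - 26*y - 16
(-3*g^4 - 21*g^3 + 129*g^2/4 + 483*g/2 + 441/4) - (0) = -3*g^4 - 21*g^3 + 129*g^2/4 + 483*g/2 + 441/4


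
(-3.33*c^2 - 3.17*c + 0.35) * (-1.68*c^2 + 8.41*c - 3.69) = 5.5944*c^4 - 22.6797*c^3 - 14.96*c^2 + 14.6408*c - 1.2915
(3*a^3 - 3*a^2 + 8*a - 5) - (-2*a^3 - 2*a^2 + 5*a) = 5*a^3 - a^2 + 3*a - 5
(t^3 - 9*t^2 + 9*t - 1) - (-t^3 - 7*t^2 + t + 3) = 2*t^3 - 2*t^2 + 8*t - 4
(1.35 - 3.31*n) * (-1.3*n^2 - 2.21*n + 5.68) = 4.303*n^3 + 5.5601*n^2 - 21.7843*n + 7.668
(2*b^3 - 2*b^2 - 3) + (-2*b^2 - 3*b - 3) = 2*b^3 - 4*b^2 - 3*b - 6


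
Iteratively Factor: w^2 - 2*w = (w - 2)*(w)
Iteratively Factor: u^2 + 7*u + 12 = (u + 4)*(u + 3)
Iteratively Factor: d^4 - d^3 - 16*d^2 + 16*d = (d - 4)*(d^3 + 3*d^2 - 4*d) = (d - 4)*(d + 4)*(d^2 - d) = (d - 4)*(d - 1)*(d + 4)*(d)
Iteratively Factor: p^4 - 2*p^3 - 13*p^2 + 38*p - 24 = (p - 1)*(p^3 - p^2 - 14*p + 24) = (p - 2)*(p - 1)*(p^2 + p - 12) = (p - 3)*(p - 2)*(p - 1)*(p + 4)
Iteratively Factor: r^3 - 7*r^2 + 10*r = (r)*(r^2 - 7*r + 10) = r*(r - 2)*(r - 5)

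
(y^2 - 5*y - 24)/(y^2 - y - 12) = (y - 8)/(y - 4)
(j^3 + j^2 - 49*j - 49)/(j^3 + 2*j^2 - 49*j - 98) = (j + 1)/(j + 2)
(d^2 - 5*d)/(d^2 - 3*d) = (d - 5)/(d - 3)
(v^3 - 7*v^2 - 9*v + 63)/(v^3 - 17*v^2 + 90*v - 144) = (v^2 - 4*v - 21)/(v^2 - 14*v + 48)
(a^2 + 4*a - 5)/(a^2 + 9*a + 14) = (a^2 + 4*a - 5)/(a^2 + 9*a + 14)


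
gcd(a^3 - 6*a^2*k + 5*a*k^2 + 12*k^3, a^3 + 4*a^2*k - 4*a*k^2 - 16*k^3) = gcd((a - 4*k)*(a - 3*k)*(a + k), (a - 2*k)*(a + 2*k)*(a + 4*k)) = 1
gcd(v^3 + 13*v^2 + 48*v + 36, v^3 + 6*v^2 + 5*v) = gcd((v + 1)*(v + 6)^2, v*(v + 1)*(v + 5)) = v + 1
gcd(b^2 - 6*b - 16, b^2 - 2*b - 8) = b + 2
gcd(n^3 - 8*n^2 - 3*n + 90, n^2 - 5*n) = n - 5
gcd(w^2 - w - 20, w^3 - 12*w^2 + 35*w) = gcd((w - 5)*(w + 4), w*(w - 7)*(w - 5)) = w - 5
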